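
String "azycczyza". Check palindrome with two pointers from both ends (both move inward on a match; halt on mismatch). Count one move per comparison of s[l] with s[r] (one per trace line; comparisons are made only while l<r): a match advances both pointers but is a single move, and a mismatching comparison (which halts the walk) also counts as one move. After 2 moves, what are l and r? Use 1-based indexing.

l=1 r=9: 'a'=='a', l++,r--
l=2 r=8: 'z'=='z', l++,r--

l=3, r=7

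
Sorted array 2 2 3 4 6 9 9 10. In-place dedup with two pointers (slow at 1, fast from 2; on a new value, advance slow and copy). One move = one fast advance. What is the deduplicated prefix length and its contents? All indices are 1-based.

(s=1,f=2) a[fast]=2=a[slow] dup → fast++
(s=1,f=3) a[fast]=3≠a[slow]=2 write a[2]=3 → slow++,fast++
(s=2,f=4) a[fast]=4≠a[slow]=3 write a[3]=4 → slow++,fast++
(s=3,f=5) a[fast]=6≠a[slow]=4 write a[4]=6 → slow++,fast++
(s=4,f=6) a[fast]=9≠a[slow]=6 write a[5]=9 → slow++,fast++
(s=5,f=7) a[fast]=9=a[slow] dup → fast++
(s=5,f=8) a[fast]=10≠a[slow]=9 write a[6]=10 → slow++,fast++

length 6; prefix = [2, 3, 4, 6, 9, 10]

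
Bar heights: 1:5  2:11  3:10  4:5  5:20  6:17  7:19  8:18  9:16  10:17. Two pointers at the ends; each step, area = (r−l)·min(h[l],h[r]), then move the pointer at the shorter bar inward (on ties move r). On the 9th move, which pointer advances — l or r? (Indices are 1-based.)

r

[1,10] min(5,17)*9=45 best=45 * → l++
[2,10] min(11,17)*8=88 best=88 * → l++
[3,10] min(10,17)*7=70 best=88 → l++
[4,10] min(5,17)*6=30 best=88 → l++
[5,10] min(20,17)*5=85 best=88 → r--
[5,9] min(20,16)*4=64 best=88 → r--
[5,8] min(20,18)*3=54 best=88 → r--
[5,7] min(20,19)*2=38 best=88 → r--
[5,6] min(20,17)*1=17 best=88 → r--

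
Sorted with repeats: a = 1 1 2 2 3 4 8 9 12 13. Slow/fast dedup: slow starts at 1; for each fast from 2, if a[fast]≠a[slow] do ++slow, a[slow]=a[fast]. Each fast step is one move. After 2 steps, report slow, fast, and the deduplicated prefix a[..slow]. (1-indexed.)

slow=2, fast=4, prefix=[1, 2]

(s=1,f=2) a[fast]=1=a[slow] dup → fast++
(s=1,f=3) a[fast]=2≠a[slow]=1 write a[2]=2 → slow++,fast++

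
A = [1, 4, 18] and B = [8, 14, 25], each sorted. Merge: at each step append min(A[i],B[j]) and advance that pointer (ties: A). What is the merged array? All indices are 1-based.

[1, 4, 8, 14, 18, 25]

i=1 j=1: A[i]=1<=B[j]=8 take 1, i++
i=2 j=1: A[i]=4<=B[j]=8 take 4, i++
i=3 j=1: A[i]=18>B[j]=8 take 8, j++
i=3 j=2: A[i]=18>B[j]=14 take 14, j++
i=3 j=3: A[i]=18<=B[j]=25 take 18, i++
i=4 j=3: A done, take B[j]=25, j++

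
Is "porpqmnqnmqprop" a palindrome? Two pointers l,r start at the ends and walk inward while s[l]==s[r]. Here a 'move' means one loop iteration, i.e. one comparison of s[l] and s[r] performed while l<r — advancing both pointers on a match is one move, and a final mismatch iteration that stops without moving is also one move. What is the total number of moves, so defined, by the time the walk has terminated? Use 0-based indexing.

7 moves

[0,14] 'p'=='p' → l++,r--
[1,13] 'o'=='o' → l++,r--
[2,12] 'r'=='r' → l++,r--
[3,11] 'p'=='p' → l++,r--
[4,10] 'q'=='q' → l++,r--
[5,9] 'm'=='m' → l++,r--
[6,8] 'n'=='n' → l++,r--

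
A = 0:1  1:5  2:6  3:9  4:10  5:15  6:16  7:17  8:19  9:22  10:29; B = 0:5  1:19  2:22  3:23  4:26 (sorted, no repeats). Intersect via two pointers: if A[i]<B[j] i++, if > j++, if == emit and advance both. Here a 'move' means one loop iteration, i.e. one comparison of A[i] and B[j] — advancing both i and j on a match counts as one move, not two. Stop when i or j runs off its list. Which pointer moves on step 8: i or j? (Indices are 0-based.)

i

[i=0,j=0] 1<5 → i++
[i=1,j=0] 5==5 emit → i++,j++
[i=2,j=1] 6<19 → i++
[i=3,j=1] 9<19 → i++
[i=4,j=1] 10<19 → i++
[i=5,j=1] 15<19 → i++
[i=6,j=1] 16<19 → i++
[i=7,j=1] 17<19 → i++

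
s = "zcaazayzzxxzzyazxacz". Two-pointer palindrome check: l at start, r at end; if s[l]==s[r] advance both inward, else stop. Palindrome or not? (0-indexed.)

not a palindrome (mismatch at 3,16)

[0,19] 'z'=='z' → l++,r--
[1,18] 'c'=='c' → l++,r--
[2,17] 'a'=='a' → l++,r--
[3,16] 'a'!='x' → stop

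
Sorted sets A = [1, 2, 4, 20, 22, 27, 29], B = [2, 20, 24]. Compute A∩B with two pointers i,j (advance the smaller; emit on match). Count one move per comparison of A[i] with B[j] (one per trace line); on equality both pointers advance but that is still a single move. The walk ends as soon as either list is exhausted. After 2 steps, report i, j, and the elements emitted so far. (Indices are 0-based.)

i=0 j=0: 1<2, i++
i=1 j=0: 2==2 emit, i++,j++

i=2, j=1, emitted=[2]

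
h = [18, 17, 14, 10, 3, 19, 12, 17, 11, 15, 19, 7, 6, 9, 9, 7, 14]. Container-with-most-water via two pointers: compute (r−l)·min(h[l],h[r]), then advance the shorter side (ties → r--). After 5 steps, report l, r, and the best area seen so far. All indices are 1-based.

[1,17] min(18,14)*16=224 best=224 * → r--
[1,16] min(18,7)*15=105 best=224 → r--
[1,15] min(18,9)*14=126 best=224 → r--
[1,14] min(18,9)*13=117 best=224 → r--
[1,13] min(18,6)*12=72 best=224 → r--

l=1, r=12, best area=224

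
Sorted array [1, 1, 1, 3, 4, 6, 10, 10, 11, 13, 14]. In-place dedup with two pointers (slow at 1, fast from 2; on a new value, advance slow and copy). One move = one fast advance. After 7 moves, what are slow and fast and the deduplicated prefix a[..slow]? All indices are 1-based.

slow=5, fast=9, prefix=[1, 3, 4, 6, 10]

(s=1,f=2) a[fast]=1=a[slow] dup → fast++
(s=1,f=3) a[fast]=1=a[slow] dup → fast++
(s=1,f=4) a[fast]=3≠a[slow]=1 write a[2]=3 → slow++,fast++
(s=2,f=5) a[fast]=4≠a[slow]=3 write a[3]=4 → slow++,fast++
(s=3,f=6) a[fast]=6≠a[slow]=4 write a[4]=6 → slow++,fast++
(s=4,f=7) a[fast]=10≠a[slow]=6 write a[5]=10 → slow++,fast++
(s=5,f=8) a[fast]=10=a[slow] dup → fast++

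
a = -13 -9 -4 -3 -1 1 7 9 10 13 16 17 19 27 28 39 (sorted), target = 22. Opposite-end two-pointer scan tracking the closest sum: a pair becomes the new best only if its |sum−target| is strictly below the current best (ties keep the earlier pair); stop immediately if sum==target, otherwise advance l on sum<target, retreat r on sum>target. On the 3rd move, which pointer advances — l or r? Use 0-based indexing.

l

[0,15] -13+39=26 d=4 * → r--
[0,14] -13+28=15 d=7 → l++
[1,14] -9+28=19 d=3 * → l++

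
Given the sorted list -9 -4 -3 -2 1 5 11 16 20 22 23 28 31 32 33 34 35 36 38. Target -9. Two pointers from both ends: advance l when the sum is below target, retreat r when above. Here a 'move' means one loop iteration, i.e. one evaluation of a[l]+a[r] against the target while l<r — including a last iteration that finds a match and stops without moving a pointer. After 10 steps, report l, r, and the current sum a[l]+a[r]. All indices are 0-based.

l=0, r=8, sum=11

[0,18] -9+38=29 >-9 → r--
[0,17] -9+36=27 >-9 → r--
[0,16] -9+35=26 >-9 → r--
[0,15] -9+34=25 >-9 → r--
[0,14] -9+33=24 >-9 → r--
[0,13] -9+32=23 >-9 → r--
[0,12] -9+31=22 >-9 → r--
[0,11] -9+28=19 >-9 → r--
[0,10] -9+23=14 >-9 → r--
[0,9] -9+22=13 >-9 → r--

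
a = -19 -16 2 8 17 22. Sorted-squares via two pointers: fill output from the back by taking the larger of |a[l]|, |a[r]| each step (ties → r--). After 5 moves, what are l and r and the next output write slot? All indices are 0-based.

[0,5] |-19|<=|22| out[5]=484 → r--
[0,4] |-19|>|17| out[4]=361 → l++
[1,4] |-16|<=|17| out[3]=289 → r--
[1,3] |-16|>|8| out[2]=256 → l++
[2,3] |2|<=|8| out[1]=64 → r--

l=2, r=2, next write slot=0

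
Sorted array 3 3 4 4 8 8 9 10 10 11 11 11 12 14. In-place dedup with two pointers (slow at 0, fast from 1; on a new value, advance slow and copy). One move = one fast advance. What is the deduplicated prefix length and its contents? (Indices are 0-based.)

(s=0,f=1) a[fast]=3=a[slow] dup → fast++
(s=0,f=2) a[fast]=4≠a[slow]=3 write a[1]=4 → slow++,fast++
(s=1,f=3) a[fast]=4=a[slow] dup → fast++
(s=1,f=4) a[fast]=8≠a[slow]=4 write a[2]=8 → slow++,fast++
(s=2,f=5) a[fast]=8=a[slow] dup → fast++
(s=2,f=6) a[fast]=9≠a[slow]=8 write a[3]=9 → slow++,fast++
(s=3,f=7) a[fast]=10≠a[slow]=9 write a[4]=10 → slow++,fast++
(s=4,f=8) a[fast]=10=a[slow] dup → fast++
(s=4,f=9) a[fast]=11≠a[slow]=10 write a[5]=11 → slow++,fast++
(s=5,f=10) a[fast]=11=a[slow] dup → fast++
(s=5,f=11) a[fast]=11=a[slow] dup → fast++
(s=5,f=12) a[fast]=12≠a[slow]=11 write a[6]=12 → slow++,fast++
(s=6,f=13) a[fast]=14≠a[slow]=12 write a[7]=14 → slow++,fast++

length 8; prefix = [3, 4, 8, 9, 10, 11, 12, 14]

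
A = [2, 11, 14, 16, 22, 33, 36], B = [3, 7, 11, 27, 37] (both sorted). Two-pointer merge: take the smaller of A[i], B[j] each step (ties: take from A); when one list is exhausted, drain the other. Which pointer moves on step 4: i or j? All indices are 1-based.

i=1 j=1: A[i]=2<=B[j]=3 take 2, i++
i=2 j=1: A[i]=11>B[j]=3 take 3, j++
i=2 j=2: A[i]=11>B[j]=7 take 7, j++
i=2 j=3: A[i]=11<=B[j]=11 take 11, i++

i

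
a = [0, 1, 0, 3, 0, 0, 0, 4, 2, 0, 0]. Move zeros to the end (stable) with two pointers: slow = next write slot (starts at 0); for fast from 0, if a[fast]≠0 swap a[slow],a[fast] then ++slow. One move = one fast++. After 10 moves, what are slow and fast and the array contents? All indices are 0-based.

slow=0 fast=0: a[fast]=0, fast++
slow=0 fast=1: a[fast]=1≠0 swap→a[0]=1, slow++,fast++
slow=1 fast=2: a[fast]=0, fast++
slow=1 fast=3: a[fast]=3≠0 swap→a[1]=3, slow++,fast++
slow=2 fast=4: a[fast]=0, fast++
slow=2 fast=5: a[fast]=0, fast++
slow=2 fast=6: a[fast]=0, fast++
slow=2 fast=7: a[fast]=4≠0 swap→a[2]=4, slow++,fast++
slow=3 fast=8: a[fast]=2≠0 swap→a[3]=2, slow++,fast++
slow=4 fast=9: a[fast]=0, fast++

slow=4, fast=10, a=[1, 3, 4, 2, 0, 0, 0, 0, 0, 0, 0]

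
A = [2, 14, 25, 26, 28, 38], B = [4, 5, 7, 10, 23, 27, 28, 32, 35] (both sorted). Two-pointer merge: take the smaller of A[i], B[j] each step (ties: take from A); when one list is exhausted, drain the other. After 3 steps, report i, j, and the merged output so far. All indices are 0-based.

i=0 j=0: A[i]=2<=B[j]=4 take 2, i++
i=1 j=0: A[i]=14>B[j]=4 take 4, j++
i=1 j=1: A[i]=14>B[j]=5 take 5, j++

i=1, j=2, merged so far=[2, 4, 5]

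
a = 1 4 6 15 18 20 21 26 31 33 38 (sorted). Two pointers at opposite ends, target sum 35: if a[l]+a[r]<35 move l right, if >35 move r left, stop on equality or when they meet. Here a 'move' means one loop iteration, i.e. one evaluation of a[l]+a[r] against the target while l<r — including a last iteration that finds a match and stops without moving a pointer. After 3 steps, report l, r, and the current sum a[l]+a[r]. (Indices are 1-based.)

[1,11] 1+38=39 >35 → r--
[1,10] 1+33=34 <35 → l++
[2,10] 4+33=37 >35 → r--

l=2, r=9, sum=35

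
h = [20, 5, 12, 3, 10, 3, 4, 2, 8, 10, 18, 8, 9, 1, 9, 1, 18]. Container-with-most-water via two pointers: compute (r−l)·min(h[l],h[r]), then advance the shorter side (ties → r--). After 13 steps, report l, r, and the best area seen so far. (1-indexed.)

l=1 r=17: min(20,18)*16=288 best=288 *, r--
l=1 r=16: min(20,1)*15=15 best=288, r--
l=1 r=15: min(20,9)*14=126 best=288, r--
l=1 r=14: min(20,1)*13=13 best=288, r--
l=1 r=13: min(20,9)*12=108 best=288, r--
l=1 r=12: min(20,8)*11=88 best=288, r--
l=1 r=11: min(20,18)*10=180 best=288, r--
l=1 r=10: min(20,10)*9=90 best=288, r--
l=1 r=9: min(20,8)*8=64 best=288, r--
l=1 r=8: min(20,2)*7=14 best=288, r--
l=1 r=7: min(20,4)*6=24 best=288, r--
l=1 r=6: min(20,3)*5=15 best=288, r--
l=1 r=5: min(20,10)*4=40 best=288, r--

l=1, r=4, best area=288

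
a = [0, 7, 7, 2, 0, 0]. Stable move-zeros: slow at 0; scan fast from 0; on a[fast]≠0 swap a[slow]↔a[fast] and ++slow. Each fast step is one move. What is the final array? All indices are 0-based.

[7, 7, 2, 0, 0, 0]

slow=0 fast=0: a[fast]=0, fast++
slow=0 fast=1: a[fast]=7≠0 swap→a[0]=7, slow++,fast++
slow=1 fast=2: a[fast]=7≠0 swap→a[1]=7, slow++,fast++
slow=2 fast=3: a[fast]=2≠0 swap→a[2]=2, slow++,fast++
slow=3 fast=4: a[fast]=0, fast++
slow=3 fast=5: a[fast]=0, fast++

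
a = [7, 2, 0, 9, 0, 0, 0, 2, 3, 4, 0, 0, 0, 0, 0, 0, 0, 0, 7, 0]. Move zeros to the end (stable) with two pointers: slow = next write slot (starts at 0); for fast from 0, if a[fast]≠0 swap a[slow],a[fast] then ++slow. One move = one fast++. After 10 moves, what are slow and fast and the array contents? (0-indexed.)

slow=6, fast=10, a=[7, 2, 9, 2, 3, 4, 0, 0, 0, 0, 0, 0, 0, 0, 0, 0, 0, 0, 7, 0]

slow=0 fast=0: a[fast]=7≠0 swap→a[0]=7, slow++,fast++
slow=1 fast=1: a[fast]=2≠0 swap→a[1]=2, slow++,fast++
slow=2 fast=2: a[fast]=0, fast++
slow=2 fast=3: a[fast]=9≠0 swap→a[2]=9, slow++,fast++
slow=3 fast=4: a[fast]=0, fast++
slow=3 fast=5: a[fast]=0, fast++
slow=3 fast=6: a[fast]=0, fast++
slow=3 fast=7: a[fast]=2≠0 swap→a[3]=2, slow++,fast++
slow=4 fast=8: a[fast]=3≠0 swap→a[4]=3, slow++,fast++
slow=5 fast=9: a[fast]=4≠0 swap→a[5]=4, slow++,fast++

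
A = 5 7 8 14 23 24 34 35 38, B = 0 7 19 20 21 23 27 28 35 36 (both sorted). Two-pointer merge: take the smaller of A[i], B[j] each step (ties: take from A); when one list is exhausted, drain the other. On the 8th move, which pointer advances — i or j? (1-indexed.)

[i=1,j=1] A[i]=5>B[j]=0 take 0 → j++
[i=1,j=2] A[i]=5<=B[j]=7 take 5 → i++
[i=2,j=2] A[i]=7<=B[j]=7 take 7 → i++
[i=3,j=2] A[i]=8>B[j]=7 take 7 → j++
[i=3,j=3] A[i]=8<=B[j]=19 take 8 → i++
[i=4,j=3] A[i]=14<=B[j]=19 take 14 → i++
[i=5,j=3] A[i]=23>B[j]=19 take 19 → j++
[i=5,j=4] A[i]=23>B[j]=20 take 20 → j++

j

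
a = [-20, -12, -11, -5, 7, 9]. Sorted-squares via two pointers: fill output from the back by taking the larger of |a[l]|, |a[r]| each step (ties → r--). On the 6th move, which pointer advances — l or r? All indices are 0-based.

l=0 r=5: |-20|>|9| out[5]=400, l++
l=1 r=5: |-12|>|9| out[4]=144, l++
l=2 r=5: |-11|>|9| out[3]=121, l++
l=3 r=5: |-5|<=|9| out[2]=81, r--
l=3 r=4: |-5|<=|7| out[1]=49, r--
l=3 r=3: |-5|<=|-5| out[0]=25, r--

r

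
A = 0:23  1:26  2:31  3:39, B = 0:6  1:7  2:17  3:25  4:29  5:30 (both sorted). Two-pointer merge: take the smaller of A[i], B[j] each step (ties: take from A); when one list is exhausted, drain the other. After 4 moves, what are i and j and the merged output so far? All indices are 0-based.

i=1, j=3, merged so far=[6, 7, 17, 23]

[i=0,j=0] A[i]=23>B[j]=6 take 6 → j++
[i=0,j=1] A[i]=23>B[j]=7 take 7 → j++
[i=0,j=2] A[i]=23>B[j]=17 take 17 → j++
[i=0,j=3] A[i]=23<=B[j]=25 take 23 → i++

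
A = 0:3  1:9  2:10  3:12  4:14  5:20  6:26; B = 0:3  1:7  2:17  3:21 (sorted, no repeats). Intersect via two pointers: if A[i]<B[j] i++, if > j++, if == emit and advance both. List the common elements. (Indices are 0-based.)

[i=0,j=0] 3==3 emit → i++,j++
[i=1,j=1] 9>7 → j++
[i=1,j=2] 9<17 → i++
[i=2,j=2] 10<17 → i++
[i=3,j=2] 12<17 → i++
[i=4,j=2] 14<17 → i++
[i=5,j=2] 20>17 → j++
[i=5,j=3] 20<21 → i++
[i=6,j=3] 26>21 → j++

intersection = [3]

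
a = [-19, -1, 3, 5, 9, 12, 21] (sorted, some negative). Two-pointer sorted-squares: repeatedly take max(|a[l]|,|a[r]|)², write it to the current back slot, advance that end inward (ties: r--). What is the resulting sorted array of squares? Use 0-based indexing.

[0,6] |-19|<=|21| out[6]=441 → r--
[0,5] |-19|>|12| out[5]=361 → l++
[1,5] |-1|<=|12| out[4]=144 → r--
[1,4] |-1|<=|9| out[3]=81 → r--
[1,3] |-1|<=|5| out[2]=25 → r--
[1,2] |-1|<=|3| out[1]=9 → r--
[1,1] |-1|<=|-1| out[0]=1 → r--

[1, 9, 25, 81, 144, 361, 441]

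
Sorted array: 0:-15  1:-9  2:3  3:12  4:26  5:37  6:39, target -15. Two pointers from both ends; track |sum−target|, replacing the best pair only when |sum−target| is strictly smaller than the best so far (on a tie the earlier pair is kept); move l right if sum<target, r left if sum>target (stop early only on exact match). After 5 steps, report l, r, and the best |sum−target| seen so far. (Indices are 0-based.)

l=0, r=1, best |Δ|=3

[0,6] -15+39=24 d=39 * → r--
[0,5] -15+37=22 d=37 * → r--
[0,4] -15+26=11 d=26 * → r--
[0,3] -15+12=-3 d=12 * → r--
[0,2] -15+3=-12 d=3 * → r--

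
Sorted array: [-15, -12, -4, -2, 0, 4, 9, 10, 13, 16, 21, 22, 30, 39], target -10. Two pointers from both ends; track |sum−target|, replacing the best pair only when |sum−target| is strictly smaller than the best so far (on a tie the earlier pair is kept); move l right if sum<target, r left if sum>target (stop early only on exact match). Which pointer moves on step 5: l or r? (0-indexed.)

r

l=0 r=13: -15+39=24 d=34 *, r--
l=0 r=12: -15+30=15 d=25 *, r--
l=0 r=11: -15+22=7 d=17 *, r--
l=0 r=10: -15+21=6 d=16 *, r--
l=0 r=9: -15+16=1 d=11 *, r--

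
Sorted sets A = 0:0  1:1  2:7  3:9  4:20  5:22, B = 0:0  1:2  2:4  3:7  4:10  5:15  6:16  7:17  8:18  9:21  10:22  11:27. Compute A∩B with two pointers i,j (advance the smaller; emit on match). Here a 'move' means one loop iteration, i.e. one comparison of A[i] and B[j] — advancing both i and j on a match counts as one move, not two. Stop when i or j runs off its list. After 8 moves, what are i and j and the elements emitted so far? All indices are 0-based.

i=4, j=6, emitted=[0, 7]

[i=0,j=0] 0==0 emit → i++,j++
[i=1,j=1] 1<2 → i++
[i=2,j=1] 7>2 → j++
[i=2,j=2] 7>4 → j++
[i=2,j=3] 7==7 emit → i++,j++
[i=3,j=4] 9<10 → i++
[i=4,j=4] 20>10 → j++
[i=4,j=5] 20>15 → j++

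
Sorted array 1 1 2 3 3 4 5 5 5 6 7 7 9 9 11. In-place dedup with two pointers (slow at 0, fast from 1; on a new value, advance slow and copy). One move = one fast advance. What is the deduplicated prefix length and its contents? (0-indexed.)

slow=0 fast=1: a[fast]=1=a[slow] dup, fast++
slow=0 fast=2: a[fast]=2≠a[slow]=1 write a[1]=2, slow++,fast++
slow=1 fast=3: a[fast]=3≠a[slow]=2 write a[2]=3, slow++,fast++
slow=2 fast=4: a[fast]=3=a[slow] dup, fast++
slow=2 fast=5: a[fast]=4≠a[slow]=3 write a[3]=4, slow++,fast++
slow=3 fast=6: a[fast]=5≠a[slow]=4 write a[4]=5, slow++,fast++
slow=4 fast=7: a[fast]=5=a[slow] dup, fast++
slow=4 fast=8: a[fast]=5=a[slow] dup, fast++
slow=4 fast=9: a[fast]=6≠a[slow]=5 write a[5]=6, slow++,fast++
slow=5 fast=10: a[fast]=7≠a[slow]=6 write a[6]=7, slow++,fast++
slow=6 fast=11: a[fast]=7=a[slow] dup, fast++
slow=6 fast=12: a[fast]=9≠a[slow]=7 write a[7]=9, slow++,fast++
slow=7 fast=13: a[fast]=9=a[slow] dup, fast++
slow=7 fast=14: a[fast]=11≠a[slow]=9 write a[8]=11, slow++,fast++

length 9; prefix = [1, 2, 3, 4, 5, 6, 7, 9, 11]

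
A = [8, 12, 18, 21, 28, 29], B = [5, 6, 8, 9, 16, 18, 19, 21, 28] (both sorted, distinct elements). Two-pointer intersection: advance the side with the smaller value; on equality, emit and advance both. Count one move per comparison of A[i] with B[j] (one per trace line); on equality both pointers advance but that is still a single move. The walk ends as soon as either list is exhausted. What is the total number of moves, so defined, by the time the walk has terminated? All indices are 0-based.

10 moves

i=0 j=0: 8>5, j++
i=0 j=1: 8>6, j++
i=0 j=2: 8==8 emit, i++,j++
i=1 j=3: 12>9, j++
i=1 j=4: 12<16, i++
i=2 j=4: 18>16, j++
i=2 j=5: 18==18 emit, i++,j++
i=3 j=6: 21>19, j++
i=3 j=7: 21==21 emit, i++,j++
i=4 j=8: 28==28 emit, i++,j++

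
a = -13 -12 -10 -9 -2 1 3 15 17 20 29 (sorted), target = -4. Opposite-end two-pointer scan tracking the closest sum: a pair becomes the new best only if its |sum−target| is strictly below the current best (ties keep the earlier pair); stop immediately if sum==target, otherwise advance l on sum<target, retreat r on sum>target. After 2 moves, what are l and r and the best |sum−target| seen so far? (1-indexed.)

l=1, r=9, best |Δ|=11

l=1 r=11: -13+29=16 d=20 *, r--
l=1 r=10: -13+20=7 d=11 *, r--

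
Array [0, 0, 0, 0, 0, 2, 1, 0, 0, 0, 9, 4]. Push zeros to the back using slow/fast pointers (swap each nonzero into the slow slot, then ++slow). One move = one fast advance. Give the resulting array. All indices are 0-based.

slow=0 fast=0: a[fast]=0, fast++
slow=0 fast=1: a[fast]=0, fast++
slow=0 fast=2: a[fast]=0, fast++
slow=0 fast=3: a[fast]=0, fast++
slow=0 fast=4: a[fast]=0, fast++
slow=0 fast=5: a[fast]=2≠0 swap→a[0]=2, slow++,fast++
slow=1 fast=6: a[fast]=1≠0 swap→a[1]=1, slow++,fast++
slow=2 fast=7: a[fast]=0, fast++
slow=2 fast=8: a[fast]=0, fast++
slow=2 fast=9: a[fast]=0, fast++
slow=2 fast=10: a[fast]=9≠0 swap→a[2]=9, slow++,fast++
slow=3 fast=11: a[fast]=4≠0 swap→a[3]=4, slow++,fast++

[2, 1, 9, 4, 0, 0, 0, 0, 0, 0, 0, 0]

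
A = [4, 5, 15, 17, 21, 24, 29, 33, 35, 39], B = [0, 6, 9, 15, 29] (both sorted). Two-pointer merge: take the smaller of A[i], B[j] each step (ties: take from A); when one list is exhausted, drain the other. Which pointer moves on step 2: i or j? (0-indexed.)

[i=0,j=0] A[i]=4>B[j]=0 take 0 → j++
[i=0,j=1] A[i]=4<=B[j]=6 take 4 → i++

i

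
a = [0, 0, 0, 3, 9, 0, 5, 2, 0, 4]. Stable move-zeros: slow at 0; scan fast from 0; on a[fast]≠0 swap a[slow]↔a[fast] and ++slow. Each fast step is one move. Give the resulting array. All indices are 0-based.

(s=0,f=0) a[fast]=0 → fast++
(s=0,f=1) a[fast]=0 → fast++
(s=0,f=2) a[fast]=0 → fast++
(s=0,f=3) a[fast]=3≠0 swap→a[0]=3 → slow++,fast++
(s=1,f=4) a[fast]=9≠0 swap→a[1]=9 → slow++,fast++
(s=2,f=5) a[fast]=0 → fast++
(s=2,f=6) a[fast]=5≠0 swap→a[2]=5 → slow++,fast++
(s=3,f=7) a[fast]=2≠0 swap→a[3]=2 → slow++,fast++
(s=4,f=8) a[fast]=0 → fast++
(s=4,f=9) a[fast]=4≠0 swap→a[4]=4 → slow++,fast++

[3, 9, 5, 2, 4, 0, 0, 0, 0, 0]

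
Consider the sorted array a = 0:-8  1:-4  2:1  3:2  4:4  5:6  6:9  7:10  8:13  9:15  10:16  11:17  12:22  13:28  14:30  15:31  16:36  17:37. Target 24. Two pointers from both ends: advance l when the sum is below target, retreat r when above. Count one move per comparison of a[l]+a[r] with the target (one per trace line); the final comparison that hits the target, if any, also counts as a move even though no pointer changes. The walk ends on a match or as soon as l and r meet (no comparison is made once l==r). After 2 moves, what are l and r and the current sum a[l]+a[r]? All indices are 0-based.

l=0 r=17: -8+37=29 >24, r--
l=0 r=16: -8+36=28 >24, r--

l=0, r=15, sum=23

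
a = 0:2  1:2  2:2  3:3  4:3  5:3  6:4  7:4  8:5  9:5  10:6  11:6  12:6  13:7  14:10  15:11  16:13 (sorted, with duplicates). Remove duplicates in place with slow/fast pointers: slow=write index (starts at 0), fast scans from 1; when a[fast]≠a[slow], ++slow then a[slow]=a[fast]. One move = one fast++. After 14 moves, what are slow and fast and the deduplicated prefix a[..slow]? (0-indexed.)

slow=0 fast=1: a[fast]=2=a[slow] dup, fast++
slow=0 fast=2: a[fast]=2=a[slow] dup, fast++
slow=0 fast=3: a[fast]=3≠a[slow]=2 write a[1]=3, slow++,fast++
slow=1 fast=4: a[fast]=3=a[slow] dup, fast++
slow=1 fast=5: a[fast]=3=a[slow] dup, fast++
slow=1 fast=6: a[fast]=4≠a[slow]=3 write a[2]=4, slow++,fast++
slow=2 fast=7: a[fast]=4=a[slow] dup, fast++
slow=2 fast=8: a[fast]=5≠a[slow]=4 write a[3]=5, slow++,fast++
slow=3 fast=9: a[fast]=5=a[slow] dup, fast++
slow=3 fast=10: a[fast]=6≠a[slow]=5 write a[4]=6, slow++,fast++
slow=4 fast=11: a[fast]=6=a[slow] dup, fast++
slow=4 fast=12: a[fast]=6=a[slow] dup, fast++
slow=4 fast=13: a[fast]=7≠a[slow]=6 write a[5]=7, slow++,fast++
slow=5 fast=14: a[fast]=10≠a[slow]=7 write a[6]=10, slow++,fast++

slow=6, fast=15, prefix=[2, 3, 4, 5, 6, 7, 10]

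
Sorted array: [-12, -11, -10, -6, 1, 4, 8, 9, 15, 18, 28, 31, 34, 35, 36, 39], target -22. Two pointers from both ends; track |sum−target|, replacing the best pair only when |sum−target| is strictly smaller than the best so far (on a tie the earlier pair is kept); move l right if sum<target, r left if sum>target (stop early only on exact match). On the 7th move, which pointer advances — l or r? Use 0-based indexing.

r

[0,15] -12+39=27 d=49 * → r--
[0,14] -12+36=24 d=46 * → r--
[0,13] -12+35=23 d=45 * → r--
[0,12] -12+34=22 d=44 * → r--
[0,11] -12+31=19 d=41 * → r--
[0,10] -12+28=16 d=38 * → r--
[0,9] -12+18=6 d=28 * → r--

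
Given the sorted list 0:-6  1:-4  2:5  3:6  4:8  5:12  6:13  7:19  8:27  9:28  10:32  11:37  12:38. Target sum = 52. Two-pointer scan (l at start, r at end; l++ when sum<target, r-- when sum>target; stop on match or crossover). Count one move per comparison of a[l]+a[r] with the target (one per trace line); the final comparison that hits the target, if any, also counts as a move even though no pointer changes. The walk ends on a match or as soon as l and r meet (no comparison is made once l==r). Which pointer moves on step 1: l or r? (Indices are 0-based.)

l

[0,12] -6+38=32 <52 → l++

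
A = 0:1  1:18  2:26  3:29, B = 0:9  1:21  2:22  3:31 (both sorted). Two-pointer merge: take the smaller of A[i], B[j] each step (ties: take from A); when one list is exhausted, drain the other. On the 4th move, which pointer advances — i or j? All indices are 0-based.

[i=0,j=0] A[i]=1<=B[j]=9 take 1 → i++
[i=1,j=0] A[i]=18>B[j]=9 take 9 → j++
[i=1,j=1] A[i]=18<=B[j]=21 take 18 → i++
[i=2,j=1] A[i]=26>B[j]=21 take 21 → j++

j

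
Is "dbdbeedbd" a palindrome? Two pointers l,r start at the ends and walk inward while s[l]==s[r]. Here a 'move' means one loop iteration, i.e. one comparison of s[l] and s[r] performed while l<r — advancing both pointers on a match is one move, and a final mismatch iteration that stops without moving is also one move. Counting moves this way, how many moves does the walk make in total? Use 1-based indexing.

[1,9] 'd'=='d' → l++,r--
[2,8] 'b'=='b' → l++,r--
[3,7] 'd'=='d' → l++,r--
[4,6] 'b'!='e' → stop

4 moves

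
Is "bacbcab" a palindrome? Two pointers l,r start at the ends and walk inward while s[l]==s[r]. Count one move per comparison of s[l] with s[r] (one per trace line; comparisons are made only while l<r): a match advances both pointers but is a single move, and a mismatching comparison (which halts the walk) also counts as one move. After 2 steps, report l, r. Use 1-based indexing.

l=3, r=5

l=1 r=7: 'b'=='b', l++,r--
l=2 r=6: 'a'=='a', l++,r--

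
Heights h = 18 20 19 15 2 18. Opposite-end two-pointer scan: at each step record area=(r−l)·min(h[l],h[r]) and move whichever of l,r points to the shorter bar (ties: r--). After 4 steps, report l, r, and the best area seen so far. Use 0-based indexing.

l=1, r=2, best area=90

l=0 r=5: min(18,18)*5=90 best=90 *, r--
l=0 r=4: min(18,2)*4=8 best=90, r--
l=0 r=3: min(18,15)*3=45 best=90, r--
l=0 r=2: min(18,19)*2=36 best=90, l++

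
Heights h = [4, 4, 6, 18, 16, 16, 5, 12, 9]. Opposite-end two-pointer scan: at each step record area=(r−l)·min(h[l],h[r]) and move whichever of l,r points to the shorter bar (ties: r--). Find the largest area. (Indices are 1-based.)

[1,9] min(4,9)*8=32 best=32 * → l++
[2,9] min(4,9)*7=28 best=32 → l++
[3,9] min(6,9)*6=36 best=36 * → l++
[4,9] min(18,9)*5=45 best=45 * → r--
[4,8] min(18,12)*4=48 best=48 * → r--
[4,7] min(18,5)*3=15 best=48 → r--
[4,6] min(18,16)*2=32 best=48 → r--
[4,5] min(18,16)*1=16 best=48 → r--

max area = 48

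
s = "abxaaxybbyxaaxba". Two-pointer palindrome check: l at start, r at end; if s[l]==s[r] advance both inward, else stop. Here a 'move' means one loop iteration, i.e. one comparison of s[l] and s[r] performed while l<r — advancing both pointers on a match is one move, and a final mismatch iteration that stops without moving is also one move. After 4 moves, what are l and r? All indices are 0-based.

[0,15] 'a'=='a' → l++,r--
[1,14] 'b'=='b' → l++,r--
[2,13] 'x'=='x' → l++,r--
[3,12] 'a'=='a' → l++,r--

l=4, r=11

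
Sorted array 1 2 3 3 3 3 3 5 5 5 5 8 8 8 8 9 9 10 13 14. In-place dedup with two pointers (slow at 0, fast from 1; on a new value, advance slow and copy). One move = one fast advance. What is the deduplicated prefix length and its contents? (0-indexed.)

slow=0 fast=1: a[fast]=2≠a[slow]=1 write a[1]=2, slow++,fast++
slow=1 fast=2: a[fast]=3≠a[slow]=2 write a[2]=3, slow++,fast++
slow=2 fast=3: a[fast]=3=a[slow] dup, fast++
slow=2 fast=4: a[fast]=3=a[slow] dup, fast++
slow=2 fast=5: a[fast]=3=a[slow] dup, fast++
slow=2 fast=6: a[fast]=3=a[slow] dup, fast++
slow=2 fast=7: a[fast]=5≠a[slow]=3 write a[3]=5, slow++,fast++
slow=3 fast=8: a[fast]=5=a[slow] dup, fast++
slow=3 fast=9: a[fast]=5=a[slow] dup, fast++
slow=3 fast=10: a[fast]=5=a[slow] dup, fast++
slow=3 fast=11: a[fast]=8≠a[slow]=5 write a[4]=8, slow++,fast++
slow=4 fast=12: a[fast]=8=a[slow] dup, fast++
slow=4 fast=13: a[fast]=8=a[slow] dup, fast++
slow=4 fast=14: a[fast]=8=a[slow] dup, fast++
slow=4 fast=15: a[fast]=9≠a[slow]=8 write a[5]=9, slow++,fast++
slow=5 fast=16: a[fast]=9=a[slow] dup, fast++
slow=5 fast=17: a[fast]=10≠a[slow]=9 write a[6]=10, slow++,fast++
slow=6 fast=18: a[fast]=13≠a[slow]=10 write a[7]=13, slow++,fast++
slow=7 fast=19: a[fast]=14≠a[slow]=13 write a[8]=14, slow++,fast++

length 9; prefix = [1, 2, 3, 5, 8, 9, 10, 13, 14]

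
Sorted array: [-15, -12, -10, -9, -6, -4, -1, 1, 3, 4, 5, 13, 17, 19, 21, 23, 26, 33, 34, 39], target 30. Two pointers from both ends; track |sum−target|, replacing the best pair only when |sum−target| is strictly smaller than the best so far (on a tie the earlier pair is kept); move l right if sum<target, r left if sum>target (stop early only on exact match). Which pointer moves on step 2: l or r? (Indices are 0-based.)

l

l=0 r=19: -15+39=24 d=6 *, l++
l=1 r=19: -12+39=27 d=3 *, l++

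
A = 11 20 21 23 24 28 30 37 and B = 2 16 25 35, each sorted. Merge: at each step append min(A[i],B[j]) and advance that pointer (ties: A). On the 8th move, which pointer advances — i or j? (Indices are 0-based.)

j

[i=0,j=0] A[i]=11>B[j]=2 take 2 → j++
[i=0,j=1] A[i]=11<=B[j]=16 take 11 → i++
[i=1,j=1] A[i]=20>B[j]=16 take 16 → j++
[i=1,j=2] A[i]=20<=B[j]=25 take 20 → i++
[i=2,j=2] A[i]=21<=B[j]=25 take 21 → i++
[i=3,j=2] A[i]=23<=B[j]=25 take 23 → i++
[i=4,j=2] A[i]=24<=B[j]=25 take 24 → i++
[i=5,j=2] A[i]=28>B[j]=25 take 25 → j++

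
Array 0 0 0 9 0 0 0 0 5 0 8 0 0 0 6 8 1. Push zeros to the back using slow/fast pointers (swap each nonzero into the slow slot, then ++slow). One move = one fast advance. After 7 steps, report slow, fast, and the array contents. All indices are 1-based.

slow=2, fast=8, a=[9, 0, 0, 0, 0, 0, 0, 0, 5, 0, 8, 0, 0, 0, 6, 8, 1]

slow=1 fast=1: a[fast]=0, fast++
slow=1 fast=2: a[fast]=0, fast++
slow=1 fast=3: a[fast]=0, fast++
slow=1 fast=4: a[fast]=9≠0 swap→a[1]=9, slow++,fast++
slow=2 fast=5: a[fast]=0, fast++
slow=2 fast=6: a[fast]=0, fast++
slow=2 fast=7: a[fast]=0, fast++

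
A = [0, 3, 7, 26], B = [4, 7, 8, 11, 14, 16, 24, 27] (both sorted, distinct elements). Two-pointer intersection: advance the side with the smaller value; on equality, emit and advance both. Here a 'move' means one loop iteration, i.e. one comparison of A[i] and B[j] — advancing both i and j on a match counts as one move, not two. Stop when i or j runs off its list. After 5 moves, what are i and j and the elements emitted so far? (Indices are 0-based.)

i=3, j=3, emitted=[7]

[i=0,j=0] 0<4 → i++
[i=1,j=0] 3<4 → i++
[i=2,j=0] 7>4 → j++
[i=2,j=1] 7==7 emit → i++,j++
[i=3,j=2] 26>8 → j++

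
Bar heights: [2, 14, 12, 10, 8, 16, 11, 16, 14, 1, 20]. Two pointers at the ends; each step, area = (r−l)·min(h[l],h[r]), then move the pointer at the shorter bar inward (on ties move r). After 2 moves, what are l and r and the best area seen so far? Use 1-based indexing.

l=1 r=11: min(2,20)*10=20 best=20 *, l++
l=2 r=11: min(14,20)*9=126 best=126 *, l++

l=3, r=11, best area=126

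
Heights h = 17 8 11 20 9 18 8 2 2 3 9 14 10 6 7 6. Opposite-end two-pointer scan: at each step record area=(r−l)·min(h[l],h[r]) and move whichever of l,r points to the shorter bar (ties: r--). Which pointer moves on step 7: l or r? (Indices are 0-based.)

[0,15] min(17,6)*15=90 best=90 * → r--
[0,14] min(17,7)*14=98 best=98 * → r--
[0,13] min(17,6)*13=78 best=98 → r--
[0,12] min(17,10)*12=120 best=120 * → r--
[0,11] min(17,14)*11=154 best=154 * → r--
[0,10] min(17,9)*10=90 best=154 → r--
[0,9] min(17,3)*9=27 best=154 → r--

r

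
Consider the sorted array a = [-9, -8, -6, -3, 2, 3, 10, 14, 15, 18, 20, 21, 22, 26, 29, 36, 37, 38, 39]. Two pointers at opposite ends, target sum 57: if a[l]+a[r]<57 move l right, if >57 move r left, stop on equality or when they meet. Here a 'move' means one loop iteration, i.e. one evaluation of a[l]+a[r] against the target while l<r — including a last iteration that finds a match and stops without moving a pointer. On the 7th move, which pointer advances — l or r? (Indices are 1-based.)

l

[1,19] -9+39=30 <57 → l++
[2,19] -8+39=31 <57 → l++
[3,19] -6+39=33 <57 → l++
[4,19] -3+39=36 <57 → l++
[5,19] 2+39=41 <57 → l++
[6,19] 3+39=42 <57 → l++
[7,19] 10+39=49 <57 → l++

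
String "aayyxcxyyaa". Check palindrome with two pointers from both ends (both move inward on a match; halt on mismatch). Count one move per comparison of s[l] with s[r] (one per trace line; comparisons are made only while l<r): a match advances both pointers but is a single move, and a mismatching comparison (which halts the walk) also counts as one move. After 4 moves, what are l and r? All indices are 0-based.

l=4, r=6

l=0 r=10: 'a'=='a', l++,r--
l=1 r=9: 'a'=='a', l++,r--
l=2 r=8: 'y'=='y', l++,r--
l=3 r=7: 'y'=='y', l++,r--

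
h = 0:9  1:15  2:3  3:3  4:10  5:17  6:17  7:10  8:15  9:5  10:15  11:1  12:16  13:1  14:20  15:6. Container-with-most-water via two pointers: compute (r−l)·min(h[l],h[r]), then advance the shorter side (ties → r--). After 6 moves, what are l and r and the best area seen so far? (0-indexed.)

l=5, r=14, best area=195

[0,15] min(9,6)*15=90 best=90 * → r--
[0,14] min(9,20)*14=126 best=126 * → l++
[1,14] min(15,20)*13=195 best=195 * → l++
[2,14] min(3,20)*12=36 best=195 → l++
[3,14] min(3,20)*11=33 best=195 → l++
[4,14] min(10,20)*10=100 best=195 → l++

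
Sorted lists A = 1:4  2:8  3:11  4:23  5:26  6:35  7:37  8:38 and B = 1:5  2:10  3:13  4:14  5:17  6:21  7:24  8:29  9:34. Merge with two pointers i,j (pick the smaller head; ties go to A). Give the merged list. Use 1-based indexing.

[i=1,j=1] A[i]=4<=B[j]=5 take 4 → i++
[i=2,j=1] A[i]=8>B[j]=5 take 5 → j++
[i=2,j=2] A[i]=8<=B[j]=10 take 8 → i++
[i=3,j=2] A[i]=11>B[j]=10 take 10 → j++
[i=3,j=3] A[i]=11<=B[j]=13 take 11 → i++
[i=4,j=3] A[i]=23>B[j]=13 take 13 → j++
[i=4,j=4] A[i]=23>B[j]=14 take 14 → j++
[i=4,j=5] A[i]=23>B[j]=17 take 17 → j++
[i=4,j=6] A[i]=23>B[j]=21 take 21 → j++
[i=4,j=7] A[i]=23<=B[j]=24 take 23 → i++
[i=5,j=7] A[i]=26>B[j]=24 take 24 → j++
[i=5,j=8] A[i]=26<=B[j]=29 take 26 → i++
[i=6,j=8] A[i]=35>B[j]=29 take 29 → j++
[i=6,j=9] A[i]=35>B[j]=34 take 34 → j++
[i=6,j=10] B done, take A[i]=35 → i++
[i=7,j=10] B done, take A[i]=37 → i++
[i=8,j=10] B done, take A[i]=38 → i++

[4, 5, 8, 10, 11, 13, 14, 17, 21, 23, 24, 26, 29, 34, 35, 37, 38]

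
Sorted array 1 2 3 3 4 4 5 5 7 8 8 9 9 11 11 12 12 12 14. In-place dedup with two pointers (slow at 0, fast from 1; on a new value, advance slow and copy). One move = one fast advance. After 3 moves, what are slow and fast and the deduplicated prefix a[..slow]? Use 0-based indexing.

slow=2, fast=4, prefix=[1, 2, 3]

slow=0 fast=1: a[fast]=2≠a[slow]=1 write a[1]=2, slow++,fast++
slow=1 fast=2: a[fast]=3≠a[slow]=2 write a[2]=3, slow++,fast++
slow=2 fast=3: a[fast]=3=a[slow] dup, fast++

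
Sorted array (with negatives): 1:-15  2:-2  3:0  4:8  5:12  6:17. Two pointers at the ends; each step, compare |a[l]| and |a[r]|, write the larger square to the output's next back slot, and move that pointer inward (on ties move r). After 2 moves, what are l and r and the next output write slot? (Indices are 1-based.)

[1,6] |-15|<=|17| out[6]=289 → r--
[1,5] |-15|>|12| out[5]=225 → l++

l=2, r=5, next write slot=4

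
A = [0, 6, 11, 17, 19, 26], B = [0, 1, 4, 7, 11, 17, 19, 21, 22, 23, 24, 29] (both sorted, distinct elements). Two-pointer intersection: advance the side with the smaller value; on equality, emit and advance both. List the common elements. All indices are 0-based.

intersection = [0, 11, 17, 19]

i=0 j=0: 0==0 emit, i++,j++
i=1 j=1: 6>1, j++
i=1 j=2: 6>4, j++
i=1 j=3: 6<7, i++
i=2 j=3: 11>7, j++
i=2 j=4: 11==11 emit, i++,j++
i=3 j=5: 17==17 emit, i++,j++
i=4 j=6: 19==19 emit, i++,j++
i=5 j=7: 26>21, j++
i=5 j=8: 26>22, j++
i=5 j=9: 26>23, j++
i=5 j=10: 26>24, j++
i=5 j=11: 26<29, i++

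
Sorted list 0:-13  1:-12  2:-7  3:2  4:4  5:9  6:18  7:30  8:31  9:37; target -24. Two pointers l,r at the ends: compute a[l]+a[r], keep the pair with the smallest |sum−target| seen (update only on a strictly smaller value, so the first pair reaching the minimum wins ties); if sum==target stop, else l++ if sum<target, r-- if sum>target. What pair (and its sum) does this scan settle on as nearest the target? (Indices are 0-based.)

[0,9] -13+37=24 d=48 * → r--
[0,8] -13+31=18 d=42 * → r--
[0,7] -13+30=17 d=41 * → r--
[0,6] -13+18=5 d=29 * → r--
[0,5] -13+9=-4 d=20 * → r--
[0,4] -13+4=-9 d=15 * → r--
[0,3] -13+2=-11 d=13 * → r--
[0,2] -13+-7=-20 d=4 * → r--
[0,1] -13+-12=-25 d=1 * → l++

pair (-13, -12) with sum -25 (|Δ|=1)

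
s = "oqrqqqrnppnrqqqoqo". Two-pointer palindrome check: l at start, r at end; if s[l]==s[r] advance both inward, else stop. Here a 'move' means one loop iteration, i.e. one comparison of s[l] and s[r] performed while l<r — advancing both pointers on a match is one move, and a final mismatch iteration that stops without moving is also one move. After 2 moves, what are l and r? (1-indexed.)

[1,18] 'o'=='o' → l++,r--
[2,17] 'q'=='q' → l++,r--

l=3, r=16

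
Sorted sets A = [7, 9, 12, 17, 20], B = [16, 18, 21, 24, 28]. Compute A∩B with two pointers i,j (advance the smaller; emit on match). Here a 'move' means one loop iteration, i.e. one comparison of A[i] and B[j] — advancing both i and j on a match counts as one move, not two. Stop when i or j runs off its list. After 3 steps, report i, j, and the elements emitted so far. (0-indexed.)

i=3, j=0, emitted=[]

[i=0,j=0] 7<16 → i++
[i=1,j=0] 9<16 → i++
[i=2,j=0] 12<16 → i++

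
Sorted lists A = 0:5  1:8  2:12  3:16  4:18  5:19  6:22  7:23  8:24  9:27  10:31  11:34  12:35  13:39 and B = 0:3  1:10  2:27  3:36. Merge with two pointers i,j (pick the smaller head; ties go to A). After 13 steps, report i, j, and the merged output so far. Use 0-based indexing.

i=10, j=3, merged so far=[3, 5, 8, 10, 12, 16, 18, 19, 22, 23, 24, 27, 27]

[i=0,j=0] A[i]=5>B[j]=3 take 3 → j++
[i=0,j=1] A[i]=5<=B[j]=10 take 5 → i++
[i=1,j=1] A[i]=8<=B[j]=10 take 8 → i++
[i=2,j=1] A[i]=12>B[j]=10 take 10 → j++
[i=2,j=2] A[i]=12<=B[j]=27 take 12 → i++
[i=3,j=2] A[i]=16<=B[j]=27 take 16 → i++
[i=4,j=2] A[i]=18<=B[j]=27 take 18 → i++
[i=5,j=2] A[i]=19<=B[j]=27 take 19 → i++
[i=6,j=2] A[i]=22<=B[j]=27 take 22 → i++
[i=7,j=2] A[i]=23<=B[j]=27 take 23 → i++
[i=8,j=2] A[i]=24<=B[j]=27 take 24 → i++
[i=9,j=2] A[i]=27<=B[j]=27 take 27 → i++
[i=10,j=2] A[i]=31>B[j]=27 take 27 → j++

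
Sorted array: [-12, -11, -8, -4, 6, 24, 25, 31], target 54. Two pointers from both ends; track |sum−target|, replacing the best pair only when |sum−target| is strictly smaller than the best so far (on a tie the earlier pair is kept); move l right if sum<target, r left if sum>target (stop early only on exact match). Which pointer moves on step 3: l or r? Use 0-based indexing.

[0,7] -12+31=19 d=35 * → l++
[1,7] -11+31=20 d=34 * → l++
[2,7] -8+31=23 d=31 * → l++

l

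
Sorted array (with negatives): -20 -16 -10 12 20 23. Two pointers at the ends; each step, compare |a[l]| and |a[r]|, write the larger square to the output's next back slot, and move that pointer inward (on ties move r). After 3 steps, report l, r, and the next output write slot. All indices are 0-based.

l=0 r=5: |-20|<=|23| out[5]=529, r--
l=0 r=4: |-20|<=|20| out[4]=400, r--
l=0 r=3: |-20|>|12| out[3]=400, l++

l=1, r=3, next write slot=2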